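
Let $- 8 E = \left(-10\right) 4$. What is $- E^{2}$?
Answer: $-25$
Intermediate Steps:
$E = 5$ ($E = - \frac{\left(-10\right) 4}{8} = \left(- \frac{1}{8}\right) \left(-40\right) = 5$)
$- E^{2} = - 5^{2} = \left(-1\right) 25 = -25$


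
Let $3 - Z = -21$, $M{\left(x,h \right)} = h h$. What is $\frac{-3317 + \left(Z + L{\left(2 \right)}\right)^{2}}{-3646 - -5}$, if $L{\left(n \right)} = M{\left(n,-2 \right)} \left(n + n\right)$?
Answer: $\frac{1717}{3641} \approx 0.47157$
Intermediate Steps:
$M{\left(x,h \right)} = h^{2}$
$Z = 24$ ($Z = 3 - -21 = 3 + 21 = 24$)
$L{\left(n \right)} = 8 n$ ($L{\left(n \right)} = \left(-2\right)^{2} \left(n + n\right) = 4 \cdot 2 n = 8 n$)
$\frac{-3317 + \left(Z + L{\left(2 \right)}\right)^{2}}{-3646 - -5} = \frac{-3317 + \left(24 + 8 \cdot 2\right)^{2}}{-3646 - -5} = \frac{-3317 + \left(24 + 16\right)^{2}}{-3646 + \left(-1287 + 1292\right)} = \frac{-3317 + 40^{2}}{-3646 + 5} = \frac{-3317 + 1600}{-3641} = \left(-1717\right) \left(- \frac{1}{3641}\right) = \frac{1717}{3641}$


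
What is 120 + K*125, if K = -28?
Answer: -3380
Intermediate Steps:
120 + K*125 = 120 - 28*125 = 120 - 3500 = -3380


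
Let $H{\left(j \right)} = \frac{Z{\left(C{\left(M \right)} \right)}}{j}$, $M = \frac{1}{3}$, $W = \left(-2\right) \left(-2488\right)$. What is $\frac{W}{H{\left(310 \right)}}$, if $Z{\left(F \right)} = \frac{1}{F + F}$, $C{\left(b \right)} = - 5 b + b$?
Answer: $- \frac{12340480}{3} \approx -4.1135 \cdot 10^{6}$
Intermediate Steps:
$W = 4976$
$M = \frac{1}{3} \approx 0.33333$
$C{\left(b \right)} = - 4 b$
$Z{\left(F \right)} = \frac{1}{2 F}$
$H{\left(j \right)} = - \frac{3}{8 j}$ ($H{\left(j \right)} = \frac{\frac{1}{2} \frac{1}{\left(-4\right) \frac{1}{3}}}{j} = \frac{\frac{1}{2} \frac{1}{- \frac{4}{3}}}{j} = \frac{\frac{1}{2} \left(- \frac{3}{4}\right)}{j} = - \frac{3}{8 j}$)
$\frac{W}{H{\left(310 \right)}} = \frac{4976}{\left(- \frac{3}{8}\right) \frac{1}{310}} = \frac{4976}{- \frac{3}{2480}} = 4976 \left(- \frac{2480}{3}\right) = - \frac{12340480}{3}$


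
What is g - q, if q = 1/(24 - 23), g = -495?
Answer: -496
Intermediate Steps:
q = 1 (q = 1/1 = 1)
g - q = -495 - 1*1 = -495 - 1 = -496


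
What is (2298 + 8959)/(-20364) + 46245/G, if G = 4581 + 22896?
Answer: 23423133/20723764 ≈ 1.1303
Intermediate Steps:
G = 27477
(2298 + 8959)/(-20364) + 46245/G = (2298 + 8959)/(-20364) + 46245/27477 = 11257*(-1/20364) + 46245*(1/27477) = -11257/20364 + 15415/9159 = 23423133/20723764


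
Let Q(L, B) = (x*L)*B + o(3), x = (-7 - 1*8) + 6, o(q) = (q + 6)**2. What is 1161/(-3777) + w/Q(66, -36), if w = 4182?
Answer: -1013939/9008145 ≈ -0.11256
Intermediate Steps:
o(q) = (6 + q)**2
x = -9 (x = (-7 - 8) + 6 = -15 + 6 = -9)
Q(L, B) = 81 - 9*B*L (Q(L, B) = (-9*L)*B + (6 + 3)**2 = -9*B*L + 9**2 = -9*B*L + 81 = 81 - 9*B*L)
1161/(-3777) + w/Q(66, -36) = 1161/(-3777) + 4182/(81 - 9*(-36)*66) = 1161*(-1/3777) + 4182/(81 + 21384) = -387/1259 + 4182/21465 = -387/1259 + 4182*(1/21465) = -387/1259 + 1394/7155 = -1013939/9008145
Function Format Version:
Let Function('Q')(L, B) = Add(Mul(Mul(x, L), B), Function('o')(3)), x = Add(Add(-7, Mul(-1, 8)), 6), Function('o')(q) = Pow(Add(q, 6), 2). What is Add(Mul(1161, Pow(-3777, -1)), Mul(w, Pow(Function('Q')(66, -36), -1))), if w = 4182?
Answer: Rational(-1013939, 9008145) ≈ -0.11256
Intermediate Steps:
Function('o')(q) = Pow(Add(6, q), 2)
x = -9 (x = Add(Add(-7, -8), 6) = Add(-15, 6) = -9)
Function('Q')(L, B) = Add(81, Mul(-9, B, L)) (Function('Q')(L, B) = Add(Mul(Mul(-9, L), B), Pow(Add(6, 3), 2)) = Add(Mul(-9, B, L), Pow(9, 2)) = Add(Mul(-9, B, L), 81) = Add(81, Mul(-9, B, L)))
Add(Mul(1161, Pow(-3777, -1)), Mul(w, Pow(Function('Q')(66, -36), -1))) = Add(Mul(1161, Pow(-3777, -1)), Mul(4182, Pow(Add(81, Mul(-9, -36, 66)), -1))) = Add(Mul(1161, Rational(-1, 3777)), Mul(4182, Pow(Add(81, 21384), -1))) = Add(Rational(-387, 1259), Mul(4182, Pow(21465, -1))) = Add(Rational(-387, 1259), Mul(4182, Rational(1, 21465))) = Add(Rational(-387, 1259), Rational(1394, 7155)) = Rational(-1013939, 9008145)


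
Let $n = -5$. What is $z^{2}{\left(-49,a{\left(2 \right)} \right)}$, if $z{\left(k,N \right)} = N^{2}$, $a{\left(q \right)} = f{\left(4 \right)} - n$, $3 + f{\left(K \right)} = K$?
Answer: $1296$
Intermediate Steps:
$f{\left(K \right)} = -3 + K$
$a{\left(q \right)} = 6$ ($a{\left(q \right)} = \left(-3 + 4\right) - -5 = 1 + 5 = 6$)
$z^{2}{\left(-49,a{\left(2 \right)} \right)} = \left(6^{2}\right)^{2} = 36^{2} = 1296$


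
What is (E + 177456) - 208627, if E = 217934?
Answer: 186763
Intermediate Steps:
(E + 177456) - 208627 = (217934 + 177456) - 208627 = 395390 - 208627 = 186763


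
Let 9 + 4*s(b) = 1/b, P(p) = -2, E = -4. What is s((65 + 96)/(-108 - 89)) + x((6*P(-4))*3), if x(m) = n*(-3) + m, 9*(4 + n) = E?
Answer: -24365/966 ≈ -25.223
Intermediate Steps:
n = -40/9 (n = -4 + (⅑)*(-4) = -4 - 4/9 = -40/9 ≈ -4.4444)
s(b) = -9/4 + 1/(4*b)
x(m) = 40/3 + m (x(m) = -40/9*(-3) + m = 40/3 + m)
s((65 + 96)/(-108 - 89)) + x((6*P(-4))*3) = (1 - 9*(65 + 96)/(-108 - 89))/(4*(((65 + 96)/(-108 - 89)))) + (40/3 + (6*(-2))*3) = (1 - 1449/(-197))/(4*((161/(-197)))) + (40/3 - 12*3) = (1 - 1449*(-1)/197)/(4*((161*(-1/197)))) + (40/3 - 36) = (1 - 9*(-161/197))/(4*(-161/197)) - 68/3 = (¼)*(-197/161)*(1 + 1449/197) - 68/3 = (¼)*(-197/161)*(1646/197) - 68/3 = -823/322 - 68/3 = -24365/966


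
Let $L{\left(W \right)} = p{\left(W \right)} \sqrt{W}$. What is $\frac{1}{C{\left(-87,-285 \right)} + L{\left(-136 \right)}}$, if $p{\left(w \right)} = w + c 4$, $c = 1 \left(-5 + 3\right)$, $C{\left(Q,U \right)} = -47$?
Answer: $\frac{i}{- 47 i + 288 \sqrt{34}} \approx -1.6653 \cdot 10^{-5} + 0.00059502 i$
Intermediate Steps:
$c = -2$ ($c = 1 \left(-2\right) = -2$)
$p{\left(w \right)} = -8 + w$ ($p{\left(w \right)} = w - 8 = -8 + w$)
$L{\left(W \right)} = \sqrt{W} \left(-8 + W\right)$ ($L{\left(W \right)} = \left(-8 + W\right) \sqrt{W} = \sqrt{W} \left(-8 + W\right)$)
$\frac{1}{C{\left(-87,-285 \right)} + L{\left(-136 \right)}} = \frac{1}{-47 + \sqrt{-136} \left(-8 - 136\right)} = \frac{1}{-47 + 2 i \sqrt{34} \left(-144\right)} = \frac{1}{-47 - 288 i \sqrt{34}}$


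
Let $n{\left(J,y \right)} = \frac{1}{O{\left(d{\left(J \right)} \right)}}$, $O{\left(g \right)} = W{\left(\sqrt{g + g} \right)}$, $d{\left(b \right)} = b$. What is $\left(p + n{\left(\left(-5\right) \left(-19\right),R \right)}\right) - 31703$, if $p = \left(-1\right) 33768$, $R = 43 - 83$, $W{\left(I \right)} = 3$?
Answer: $- \frac{196412}{3} \approx -65471.0$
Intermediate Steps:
$R = -40$
$O{\left(g \right)} = 3$
$n{\left(J,y \right)} = \frac{1}{3}$
$p = -33768$
$\left(p + n{\left(\left(-5\right) \left(-19\right),R \right)}\right) - 31703 = \left(-33768 + \frac{1}{3}\right) - 31703 = - \frac{101303}{3} - 31703 = - \frac{196412}{3}$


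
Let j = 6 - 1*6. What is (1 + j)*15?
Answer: 15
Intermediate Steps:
j = 0 (j = 6 - 6 = 0)
(1 + j)*15 = (1 + 0)*15 = 1*15 = 15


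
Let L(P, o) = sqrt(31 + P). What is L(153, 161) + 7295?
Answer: 7295 + 2*sqrt(46) ≈ 7308.6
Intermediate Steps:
L(153, 161) + 7295 = sqrt(31 + 153) + 7295 = sqrt(184) + 7295 = 2*sqrt(46) + 7295 = 7295 + 2*sqrt(46)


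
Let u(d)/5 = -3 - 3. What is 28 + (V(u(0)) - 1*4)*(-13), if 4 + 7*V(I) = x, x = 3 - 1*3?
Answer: 612/7 ≈ 87.429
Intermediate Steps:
u(d) = -30 (u(d) = 5*(-3 - 3) = 5*(-6) = -30)
x = 0 (x = 3 - 3 = 0)
V(I) = -4/7 (V(I) = -4/7 + (⅐)*0 = -4/7 + 0 = -4/7)
28 + (V(u(0)) - 1*4)*(-13) = 28 + (-4/7 - 1*4)*(-13) = 28 + (-4/7 - 4)*(-13) = 28 - 32/7*(-13) = 28 + 416/7 = 612/7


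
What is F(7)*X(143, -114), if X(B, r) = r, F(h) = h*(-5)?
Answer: 3990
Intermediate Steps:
F(h) = -5*h
F(7)*X(143, -114) = -5*7*(-114) = -35*(-114) = 3990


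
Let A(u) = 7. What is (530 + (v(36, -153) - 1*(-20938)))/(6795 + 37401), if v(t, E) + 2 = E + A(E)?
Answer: 5330/11049 ≈ 0.48240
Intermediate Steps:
v(t, E) = 5 + E (v(t, E) = -2 + (E + 7) = -2 + (7 + E) = 5 + E)
(530 + (v(36, -153) - 1*(-20938)))/(6795 + 37401) = (530 + ((5 - 153) - 1*(-20938)))/(6795 + 37401) = (530 + (-148 + 20938))/44196 = (530 + 20790)*(1/44196) = 21320*(1/44196) = 5330/11049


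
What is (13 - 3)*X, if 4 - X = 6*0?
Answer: 40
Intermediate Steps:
X = 4 (X = 4 - 6*0 = 4 - 1*0 = 4 + 0 = 4)
(13 - 3)*X = (13 - 3)*4 = 10*4 = 40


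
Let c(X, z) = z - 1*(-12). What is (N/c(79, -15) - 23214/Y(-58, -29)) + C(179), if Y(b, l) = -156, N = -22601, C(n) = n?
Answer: 613195/78 ≈ 7861.5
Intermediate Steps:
c(X, z) = 12 + z (c(X, z) = z + 12 = 12 + z)
(N/c(79, -15) - 23214/Y(-58, -29)) + C(179) = (-22601/(12 - 15) - 23214/(-156)) + 179 = (-22601/(-3) - 23214*(-1/156)) + 179 = (-22601*(-⅓) + 3869/26) + 179 = (22601/3 + 3869/26) + 179 = 599233/78 + 179 = 613195/78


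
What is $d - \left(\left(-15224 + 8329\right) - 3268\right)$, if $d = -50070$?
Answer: $-39907$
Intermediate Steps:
$d - \left(\left(-15224 + 8329\right) - 3268\right) = -50070 - \left(\left(-15224 + 8329\right) - 3268\right) = -50070 - \left(-6895 - 3268\right) = -50070 - -10163 = -50070 + 10163 = -39907$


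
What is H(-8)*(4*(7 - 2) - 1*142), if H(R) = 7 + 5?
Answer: -1464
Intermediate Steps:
H(R) = 12
H(-8)*(4*(7 - 2) - 1*142) = 12*(4*(7 - 2) - 1*142) = 12*(4*5 - 142) = 12*(20 - 142) = 12*(-122) = -1464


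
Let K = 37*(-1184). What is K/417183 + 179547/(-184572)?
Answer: -9221076253/8555588964 ≈ -1.0778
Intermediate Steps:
K = -43808
K/417183 + 179547/(-184572) = -43808/417183 + 179547/(-184572) = -43808*1/417183 + 179547*(-1/184572) = -43808/417183 - 59849/61524 = -9221076253/8555588964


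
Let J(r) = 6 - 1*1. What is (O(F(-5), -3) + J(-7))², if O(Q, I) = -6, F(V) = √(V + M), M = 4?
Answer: 1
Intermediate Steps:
F(V) = √(4 + V) (F(V) = √(V + 4) = √(4 + V))
J(r) = 5 (J(r) = 6 - 1 = 5)
(O(F(-5), -3) + J(-7))² = (-6 + 5)² = (-1)² = 1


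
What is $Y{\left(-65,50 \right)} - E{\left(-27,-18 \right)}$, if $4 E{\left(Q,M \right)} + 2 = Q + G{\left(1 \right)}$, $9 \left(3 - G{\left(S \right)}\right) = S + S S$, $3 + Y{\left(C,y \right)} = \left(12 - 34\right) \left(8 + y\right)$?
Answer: $- \frac{11452}{9} \approx -1272.4$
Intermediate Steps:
$Y{\left(C,y \right)} = -179 - 22 y$ ($Y{\left(C,y \right)} = -3 + \left(12 - 34\right) \left(8 + y\right) = -3 - 22 \left(8 + y\right) = -3 - \left(176 + 22 y\right) = -179 - 22 y$)
$G{\left(S \right)} = 3 - \frac{S}{9} - \frac{S^{2}}{9}$ ($G{\left(S \right)} = 3 - \frac{S + S S}{9} = 3 - \frac{S + S^{2}}{9} = 3 - \left(\frac{S}{9} + \frac{S^{2}}{9}\right) = 3 - \frac{S}{9} - \frac{S^{2}}{9}$)
$E{\left(Q,M \right)} = \frac{7}{36} + \frac{Q}{4}$ ($E{\left(Q,M \right)} = - \frac{1}{2} + \frac{Q - \left(- \frac{26}{9} + \frac{1}{9}\right)}{4} = - \frac{1}{2} + \frac{Q - - \frac{25}{9}}{4} = - \frac{1}{2} + \frac{Q + \frac{25}{9}}{4} = - \frac{1}{2} + \frac{\frac{25}{9} + Q}{4} = - \frac{1}{2} + \left(\frac{25}{36} + \frac{Q}{4}\right) = \frac{7}{36} + \frac{Q}{4}$)
$Y{\left(-65,50 \right)} - E{\left(-27,-18 \right)} = \left(-179 - 1100\right) - \left(\frac{7}{36} + \frac{1}{4} \left(-27\right)\right) = \left(-179 - 1100\right) - \left(\frac{7}{36} - \frac{27}{4}\right) = -1279 - - \frac{59}{9} = -1279 + \frac{59}{9} = - \frac{11452}{9}$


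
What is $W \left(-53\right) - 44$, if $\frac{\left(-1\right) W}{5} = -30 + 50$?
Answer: $5256$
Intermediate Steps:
$W = -100$ ($W = - 5 \left(-30 + 50\right) = \left(-5\right) 20 = -100$)
$W \left(-53\right) - 44 = \left(-100\right) \left(-53\right) - 44 = 5300 - 44 = 5256$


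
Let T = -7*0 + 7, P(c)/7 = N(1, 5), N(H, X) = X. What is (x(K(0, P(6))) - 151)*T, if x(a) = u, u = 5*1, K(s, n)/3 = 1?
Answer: -1022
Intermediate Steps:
P(c) = 35 (P(c) = 7*5 = 35)
K(s, n) = 3 (K(s, n) = 3*1 = 3)
u = 5
x(a) = 5
T = 7 (T = 0 + 7 = 7)
(x(K(0, P(6))) - 151)*T = (5 - 151)*7 = -146*7 = -1022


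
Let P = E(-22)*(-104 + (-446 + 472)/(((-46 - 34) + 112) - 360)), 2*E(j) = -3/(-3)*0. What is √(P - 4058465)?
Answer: I*√4058465 ≈ 2014.6*I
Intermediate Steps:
E(j) = 0 (E(j) = (-3/(-3)*0)/2 = (-3*(-⅓)*0)/2 = (1*0)/2 = (½)*0 = 0)
P = 0 (P = 0*(-104 + (-446 + 472)/(((-46 - 34) + 112) - 360)) = 0*(-104 + 26/((-80 + 112) - 360)) = 0*(-104 + 26/(32 - 360)) = 0*(-104 + 26/(-328)) = 0*(-104 + 26*(-1/328)) = 0*(-104 - 13/164) = 0*(-17069/164) = 0)
√(P - 4058465) = √(0 - 4058465) = √(-4058465) = I*√4058465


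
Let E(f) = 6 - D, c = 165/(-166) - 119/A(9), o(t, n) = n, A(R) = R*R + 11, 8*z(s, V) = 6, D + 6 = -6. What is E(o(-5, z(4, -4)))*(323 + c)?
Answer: 22040649/3818 ≈ 5772.8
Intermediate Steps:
D = -12 (D = -6 - 6 = -12)
z(s, V) = ¾ (z(s, V) = (⅛)*6 = ¾)
A(R) = 11 + R² (A(R) = R² + 11 = 11 + R²)
c = -17467/7636 (c = 165/(-166) - 119/(11 + 9²) = 165*(-1/166) - 119/(11 + 81) = -165/166 - 119/92 = -17467/7636 ≈ -2.2875)
E(f) = 18 (E(f) = 6 - 1*(-12) = 6 + 12 = 18)
E(o(-5, z(4, -4)))*(323 + c) = 18*(323 - 17467/7636) = 18*(2448961/7636) = 22040649/3818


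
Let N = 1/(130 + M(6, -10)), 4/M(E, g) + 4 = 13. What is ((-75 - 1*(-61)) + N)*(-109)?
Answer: 1790543/1174 ≈ 1525.2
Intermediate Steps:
M(E, g) = 4/9 (M(E, g) = 4/(-4 + 13) = 4/9)
N = 9/1174 (N = 1/(130 + 4/9) = 1/(1174/9) = 9/1174 ≈ 0.0076661)
((-75 - 1*(-61)) + N)*(-109) = ((-75 - 1*(-61)) + 9/1174)*(-109) = ((-75 + 61) + 9/1174)*(-109) = (-14 + 9/1174)*(-109) = -16427/1174*(-109) = 1790543/1174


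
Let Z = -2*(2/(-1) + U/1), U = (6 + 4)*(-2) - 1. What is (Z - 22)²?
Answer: 576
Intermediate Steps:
U = -21 (U = 10*(-2) - 1 = -20 - 1 = -21)
Z = 46 (Z = -2*(2/(-1) - 21/1) = -2*(2*(-1) - 21*1) = -2*(-2 - 21) = -2*(-23) = 46)
(Z - 22)² = (46 - 22)² = 24² = 576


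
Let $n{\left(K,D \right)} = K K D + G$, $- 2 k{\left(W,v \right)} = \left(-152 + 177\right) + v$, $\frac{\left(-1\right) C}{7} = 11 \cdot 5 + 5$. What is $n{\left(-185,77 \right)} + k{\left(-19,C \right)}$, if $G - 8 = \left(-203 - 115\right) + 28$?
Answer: $\frac{5270481}{2} \approx 2.6352 \cdot 10^{6}$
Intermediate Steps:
$C = -420$ ($C = - 7 \left(11 \cdot 5 + 5\right) = - 7 \left(55 + 5\right) = \left(-7\right) 60 = -420$)
$k{\left(W,v \right)} = - \frac{25}{2} - \frac{v}{2}$ ($k{\left(W,v \right)} = - \frac{\left(-152 + 177\right) + v}{2} = - \frac{25 + v}{2} = - \frac{25}{2} - \frac{v}{2}$)
$G = -282$ ($G = 8 + \left(\left(-203 - 115\right) + 28\right) = 8 + \left(-318 + 28\right) = 8 - 290 = -282$)
$n{\left(K,D \right)} = -282 + D K^{2}$ ($n{\left(K,D \right)} = K K D - 282 = K^{2} D - 282 = D K^{2} - 282 = -282 + D K^{2}$)
$n{\left(-185,77 \right)} + k{\left(-19,C \right)} = \left(-282 + 77 \left(-185\right)^{2}\right) - - \frac{395}{2} = \left(-282 + 77 \cdot 34225\right) + \left(- \frac{25}{2} + 210\right) = \left(-282 + 2635325\right) + \frac{395}{2} = 2635043 + \frac{395}{2} = \frac{5270481}{2}$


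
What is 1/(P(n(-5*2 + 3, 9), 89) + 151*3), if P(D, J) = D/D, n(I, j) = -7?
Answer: 1/454 ≈ 0.0022026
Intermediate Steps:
P(D, J) = 1
1/(P(n(-5*2 + 3, 9), 89) + 151*3) = 1/(1 + 151*3) = 1/(1 + 453) = 1/454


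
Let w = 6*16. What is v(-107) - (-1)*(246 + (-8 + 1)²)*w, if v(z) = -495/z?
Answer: 3030735/107 ≈ 28325.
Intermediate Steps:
w = 96
v(-107) - (-1)*(246 + (-8 + 1)²)*w = -495/(-107) - (-1)*(246 + (-8 + 1)²)*96 = -495*(-1/107) - (-1)*(246 + (-7)²)*96 = 495/107 - (-1)*(246 + 49)*96 = 495/107 - (-1)*295*96 = 495/107 - (-1)*28320 = 495/107 - 1*(-28320) = 495/107 + 28320 = 3030735/107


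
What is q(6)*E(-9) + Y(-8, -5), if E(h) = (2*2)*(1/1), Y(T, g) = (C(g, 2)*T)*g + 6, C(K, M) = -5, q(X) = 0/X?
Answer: -194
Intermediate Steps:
q(X) = 0
Y(T, g) = 6 - 5*T*g (Y(T, g) = (-5*T)*g + 6 = -5*T*g + 6 = 6 - 5*T*g)
E(h) = 4 (E(h) = 4*(1*1) = 4*1 = 4)
q(6)*E(-9) + Y(-8, -5) = 0*4 + (6 - 5*(-8)*(-5)) = 0 + (6 - 200) = 0 - 194 = -194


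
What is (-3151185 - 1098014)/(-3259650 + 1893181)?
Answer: 4249199/1366469 ≈ 3.1096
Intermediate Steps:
(-3151185 - 1098014)/(-3259650 + 1893181) = -4249199/(-1366469) = -4249199*(-1/1366469) = 4249199/1366469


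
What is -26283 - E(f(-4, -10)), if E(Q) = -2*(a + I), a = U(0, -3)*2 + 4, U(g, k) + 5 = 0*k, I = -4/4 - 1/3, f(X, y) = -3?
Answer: -78893/3 ≈ -26298.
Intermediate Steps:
I = -4/3 (I = -4*1/4 - 1*1/3 = -1 - 1/3 = -4/3 ≈ -1.3333)
U(g, k) = -5 (U(g, k) = -5 + 0*k = -5 + 0 = -5)
a = -6 (a = -5*2 + 4 = -10 + 4 = -6)
E(Q) = 44/3 (E(Q) = -2*(-6 - 4/3) = -2*(-22/3) = 44/3)
-26283 - E(f(-4, -10)) = -26283 - 1*44/3 = -26283 - 44/3 = -78893/3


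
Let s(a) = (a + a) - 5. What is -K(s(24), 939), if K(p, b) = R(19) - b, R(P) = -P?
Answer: 958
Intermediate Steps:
s(a) = -5 + 2*a (s(a) = 2*a - 5 = -5 + 2*a)
K(p, b) = -19 - b (K(p, b) = -1*19 - b = -19 - b)
-K(s(24), 939) = -(-19 - 1*939) = -(-19 - 939) = -1*(-958) = 958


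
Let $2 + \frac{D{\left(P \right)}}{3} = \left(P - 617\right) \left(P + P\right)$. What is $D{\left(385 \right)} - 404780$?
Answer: $-940706$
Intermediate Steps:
$D{\left(P \right)} = -6 + 6 P \left(-617 + P\right)$ ($D{\left(P \right)} = -6 + 3 \left(P - 617\right) \left(P + P\right) = -6 + 3 \left(-617 + P\right) 2 P = -6 + 3 \cdot 2 P \left(-617 + P\right) = -6 + 6 P \left(-617 + P\right)$)
$D{\left(385 \right)} - 404780 = \left(-6 - 1425270 + 6 \cdot 385^{2}\right) - 404780 = \left(-6 - 1425270 + 6 \cdot 148225\right) - 404780 = \left(-6 - 1425270 + 889350\right) - 404780 = -535926 - 404780 = -940706$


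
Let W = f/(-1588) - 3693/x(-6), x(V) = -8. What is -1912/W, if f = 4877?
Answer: -6072512/1456367 ≈ -4.1696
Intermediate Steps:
W = 1456367/3176 (W = 4877/(-1588) - 3693/(-8) = 4877*(-1/1588) - 3693*(-⅛) = -4877/1588 + 3693/8 = 1456367/3176 ≈ 458.55)
-1912/W = -1912/1456367/3176 = -1912*3176/1456367 = -6072512/1456367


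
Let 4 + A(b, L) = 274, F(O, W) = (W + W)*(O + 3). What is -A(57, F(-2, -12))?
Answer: -270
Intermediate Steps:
F(O, W) = 2*W*(3 + O) (F(O, W) = (2*W)*(3 + O) = 2*W*(3 + O))
A(b, L) = 270 (A(b, L) = -4 + 274 = 270)
-A(57, F(-2, -12)) = -1*270 = -270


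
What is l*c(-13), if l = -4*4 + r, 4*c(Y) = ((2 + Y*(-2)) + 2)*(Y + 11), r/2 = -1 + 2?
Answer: 210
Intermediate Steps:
r = 2 (r = 2*(-1 + 2) = 2*1 = 2)
c(Y) = (4 - 2*Y)*(11 + Y)/4 (c(Y) = (((2 + Y*(-2)) + 2)*(Y + 11))/4 = (((2 - 2*Y) + 2)*(11 + Y))/4 = ((4 - 2*Y)*(11 + Y))/4 = (4 - 2*Y)*(11 + Y)/4)
l = -14 (l = -4*4 + 2 = -16 + 2 = -14)
l*c(-13) = -14*(11 - 9/2*(-13) - 1/2*(-13)**2) = -14*(11 + 117/2 - 1/2*169) = -14*(11 + 117/2 - 169/2) = -14*(-15) = 210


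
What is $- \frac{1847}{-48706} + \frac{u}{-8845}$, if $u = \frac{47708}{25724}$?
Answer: $\frac{104480497703}{2770504189670} \approx 0.037712$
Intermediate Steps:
$u = \frac{11927}{6431}$ ($u = 47708 \cdot \frac{1}{25724} = \frac{11927}{6431} \approx 1.8546$)
$- \frac{1847}{-48706} + \frac{u}{-8845} = - \frac{1847}{-48706} + \frac{11927}{6431 \left(-8845\right)} = \left(-1847\right) \left(- \frac{1}{48706}\right) + \frac{11927}{6431} \left(- \frac{1}{8845}\right) = \frac{1847}{48706} - \frac{11927}{56882195} = \frac{104480497703}{2770504189670}$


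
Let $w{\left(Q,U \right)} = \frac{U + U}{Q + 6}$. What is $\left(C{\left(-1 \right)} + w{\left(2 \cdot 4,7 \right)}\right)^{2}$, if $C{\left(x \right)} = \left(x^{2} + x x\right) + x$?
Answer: $4$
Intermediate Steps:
$C{\left(x \right)} = x + 2 x^{2}$ ($C{\left(x \right)} = \left(x^{2} + x^{2}\right) + x = 2 x^{2} + x = x + 2 x^{2}$)
$w{\left(Q,U \right)} = \frac{2 U}{6 + Q}$
$\left(C{\left(-1 \right)} + w{\left(2 \cdot 4,7 \right)}\right)^{2} = \left(- (1 + 2 \left(-1\right)) + 2 \cdot 7 \frac{1}{6 + 2 \cdot 4}\right)^{2} = \left(- (1 - 2) + 2 \cdot 7 \frac{1}{6 + 8}\right)^{2} = \left(\left(-1\right) \left(-1\right) + 2 \cdot 7 \cdot \frac{1}{14}\right)^{2} = \left(1 + 2 \cdot 7 \cdot \frac{1}{14}\right)^{2} = \left(1 + 1\right)^{2} = 2^{2} = 4$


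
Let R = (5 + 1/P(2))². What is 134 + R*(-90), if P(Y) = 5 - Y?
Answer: -2426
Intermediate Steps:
R = 256/9 (R = (5 + 1/(5 - 1*2))² = (5 + 1/(5 - 2))² = (5 + 1/3)² = (5 + ⅓)² = (16/3)² = 256/9 ≈ 28.444)
134 + R*(-90) = 134 + (256/9)*(-90) = 134 - 2560 = -2426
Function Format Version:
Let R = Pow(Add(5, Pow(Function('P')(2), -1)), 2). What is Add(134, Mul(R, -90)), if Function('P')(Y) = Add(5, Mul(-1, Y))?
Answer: -2426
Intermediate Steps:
R = Rational(256, 9) (R = Pow(Add(5, Pow(Add(5, Mul(-1, 2)), -1)), 2) = Pow(Add(5, Pow(Add(5, -2), -1)), 2) = Pow(Add(5, Pow(3, -1)), 2) = Pow(Add(5, Rational(1, 3)), 2) = Pow(Rational(16, 3), 2) = Rational(256, 9) ≈ 28.444)
Add(134, Mul(R, -90)) = Add(134, Mul(Rational(256, 9), -90)) = Add(134, -2560) = -2426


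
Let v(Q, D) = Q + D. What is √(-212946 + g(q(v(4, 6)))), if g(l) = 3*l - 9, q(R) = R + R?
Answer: 3*I*√23655 ≈ 461.41*I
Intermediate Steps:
v(Q, D) = D + Q
q(R) = 2*R
g(l) = -9 + 3*l
√(-212946 + g(q(v(4, 6)))) = √(-212946 + (-9 + 3*(2*(6 + 4)))) = √(-212946 + (-9 + 3*(2*10))) = √(-212946 + (-9 + 3*20)) = √(-212946 + (-9 + 60)) = √(-212946 + 51) = √(-212895) = 3*I*√23655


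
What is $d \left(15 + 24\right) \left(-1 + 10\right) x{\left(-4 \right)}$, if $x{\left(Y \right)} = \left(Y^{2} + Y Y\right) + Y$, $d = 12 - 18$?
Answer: $-58968$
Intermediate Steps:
$d = -6$ ($d = 12 - 18 = -6$)
$x{\left(Y \right)} = Y + 2 Y^{2}$ ($x{\left(Y \right)} = \left(Y^{2} + Y^{2}\right) + Y = 2 Y^{2} + Y = Y + 2 Y^{2}$)
$d \left(15 + 24\right) \left(-1 + 10\right) x{\left(-4 \right)} = - 6 \left(15 + 24\right) \left(-1 + 10\right) \left(- 4 \left(1 + 2 \left(-4\right)\right)\right) = - 6 \cdot 39 \cdot 9 \left(- 4 \left(1 - 8\right)\right) = \left(-6\right) 351 \left(\left(-4\right) \left(-7\right)\right) = \left(-2106\right) 28 = -58968$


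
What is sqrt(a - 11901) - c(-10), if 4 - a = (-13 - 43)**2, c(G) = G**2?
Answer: -100 + I*sqrt(15033) ≈ -100.0 + 122.61*I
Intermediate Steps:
a = -3132 (a = 4 - (-13 - 43)**2 = 4 - 1*(-56)**2 = 4 - 1*3136 = 4 - 3136 = -3132)
sqrt(a - 11901) - c(-10) = sqrt(-3132 - 11901) - 1*(-10)**2 = sqrt(-15033) - 1*100 = I*sqrt(15033) - 100 = -100 + I*sqrt(15033)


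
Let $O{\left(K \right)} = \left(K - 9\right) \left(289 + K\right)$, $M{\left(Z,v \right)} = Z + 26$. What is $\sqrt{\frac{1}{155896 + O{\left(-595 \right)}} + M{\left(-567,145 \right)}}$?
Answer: $\frac{i \sqrt{3925297107105}}{85180} \approx 23.259 i$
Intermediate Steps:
$M{\left(Z,v \right)} = 26 + Z$
$O{\left(K \right)} = \left(-9 + K\right) \left(289 + K\right)$
$\sqrt{\frac{1}{155896 + O{\left(-595 \right)}} + M{\left(-567,145 \right)}} = \sqrt{\frac{1}{155896 + \left(-2601 + \left(-595\right)^{2} + 280 \left(-595\right)\right)} + \left(26 - 567\right)} = \sqrt{\frac{1}{155896 - -184824} - 541} = \sqrt{\frac{1}{155896 + 184824} - 541} = \sqrt{\frac{1}{340720} - 541} = \sqrt{- \frac{184329519}{340720}} = \frac{i \sqrt{3925297107105}}{85180}$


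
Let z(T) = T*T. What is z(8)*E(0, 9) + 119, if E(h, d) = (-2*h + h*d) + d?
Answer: 695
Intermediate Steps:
E(h, d) = d - 2*h + d*h (E(h, d) = (-2*h + d*h) + d = d - 2*h + d*h)
z(T) = T²
z(8)*E(0, 9) + 119 = 8²*(9 - 2*0 + 9*0) + 119 = 64*(9 + 0 + 0) + 119 = 64*9 + 119 = 576 + 119 = 695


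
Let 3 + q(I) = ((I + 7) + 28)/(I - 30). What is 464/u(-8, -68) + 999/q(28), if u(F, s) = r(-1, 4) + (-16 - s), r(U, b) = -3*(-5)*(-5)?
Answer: -1130/23 ≈ -49.130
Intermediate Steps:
r(U, b) = -75 (r(U, b) = 15*(-5) = -75)
u(F, s) = -91 - s (u(F, s) = -75 + (-16 - s) = -91 - s)
q(I) = -3 + (35 + I)/(-30 + I) (q(I) = -3 + ((I + 7) + 28)/(I - 30) = -3 + ((7 + I) + 28)/(-30 + I) = -3 + (35 + I)/(-30 + I))
464/u(-8, -68) + 999/q(28) = 464/(-91 - 1*(-68)) + 999/(((125 - 2*28)/(-30 + 28))) = 464/(-91 + 68) + 999/(((125 - 56)/(-2))) = 464/(-23) + 999/((-½*69)) = 464*(-1/23) + 999/(-69/2) = -464/23 + 999*(-2/69) = -464/23 - 666/23 = -1130/23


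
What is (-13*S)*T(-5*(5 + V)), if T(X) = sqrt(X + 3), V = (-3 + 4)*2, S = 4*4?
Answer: -832*I*sqrt(2) ≈ -1176.6*I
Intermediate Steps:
S = 16
V = 2 (V = 1*2 = 2)
T(X) = sqrt(3 + X)
(-13*S)*T(-5*(5 + V)) = (-13*16)*sqrt(3 - 5*(5 + 2)) = -208*sqrt(3 - 5*7) = -208*sqrt(3 - 35) = -832*I*sqrt(2)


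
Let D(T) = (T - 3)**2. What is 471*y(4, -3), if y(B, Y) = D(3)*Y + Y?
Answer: -1413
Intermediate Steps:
D(T) = (-3 + T)**2
y(B, Y) = Y (y(B, Y) = (-3 + 3)**2*Y + Y = 0**2*Y + Y = 0*Y + Y = 0 + Y = Y)
471*y(4, -3) = 471*(-3) = -1413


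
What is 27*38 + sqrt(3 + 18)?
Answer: 1026 + sqrt(21) ≈ 1030.6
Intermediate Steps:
27*38 + sqrt(3 + 18) = 1026 + sqrt(21)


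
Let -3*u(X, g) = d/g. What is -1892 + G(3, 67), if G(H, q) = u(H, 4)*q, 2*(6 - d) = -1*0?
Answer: -3851/2 ≈ -1925.5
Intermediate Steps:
d = 6 (d = 6 - (-1)*0/2 = 6 - ½*0 = 6 + 0 = 6)
u(X, g) = -2/g
G(H, q) = -q/2 (G(H, q) = (-2/4)*q = (-2*¼)*q = -q/2)
-1892 + G(3, 67) = -1892 - ½*67 = -1892 - 67/2 = -3851/2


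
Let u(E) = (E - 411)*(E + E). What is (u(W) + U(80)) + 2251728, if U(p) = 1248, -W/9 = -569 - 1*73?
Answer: 64274028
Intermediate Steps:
W = 5778 (W = -9*(-569 - 1*73) = -9*(-569 - 73) = -9*(-642) = 5778)
u(E) = 2*E*(-411 + E) (u(E) = (-411 + E)*(2*E) = 2*E*(-411 + E))
(u(W) + U(80)) + 2251728 = (2*5778*(-411 + 5778) + 1248) + 2251728 = (2*5778*5367 + 1248) + 2251728 = (62021052 + 1248) + 2251728 = 62022300 + 2251728 = 64274028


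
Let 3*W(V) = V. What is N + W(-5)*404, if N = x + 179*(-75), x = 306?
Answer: -41377/3 ≈ -13792.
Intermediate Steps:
W(V) = V/3
N = -13119 (N = 306 + 179*(-75) = 306 - 13425 = -13119)
N + W(-5)*404 = -13119 + ((⅓)*(-5))*404 = -13119 - 5/3*404 = -13119 - 2020/3 = -41377/3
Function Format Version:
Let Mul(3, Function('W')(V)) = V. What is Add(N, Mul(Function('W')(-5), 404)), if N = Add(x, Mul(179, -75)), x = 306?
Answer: Rational(-41377, 3) ≈ -13792.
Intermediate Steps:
Function('W')(V) = Mul(Rational(1, 3), V)
N = -13119 (N = Add(306, Mul(179, -75)) = Add(306, -13425) = -13119)
Add(N, Mul(Function('W')(-5), 404)) = Add(-13119, Mul(Mul(Rational(1, 3), -5), 404)) = Add(-13119, Mul(Rational(-5, 3), 404)) = Add(-13119, Rational(-2020, 3)) = Rational(-41377, 3)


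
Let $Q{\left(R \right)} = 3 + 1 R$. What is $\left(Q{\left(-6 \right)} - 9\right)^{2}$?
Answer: $144$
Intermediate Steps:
$Q{\left(R \right)} = 3 + R$
$\left(Q{\left(-6 \right)} - 9\right)^{2} = \left(\left(3 - 6\right) - 9\right)^{2} = \left(-3 - 9\right)^{2} = \left(-12\right)^{2} = 144$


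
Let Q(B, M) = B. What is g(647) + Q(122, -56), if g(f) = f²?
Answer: 418731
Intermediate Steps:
g(647) + Q(122, -56) = 647² + 122 = 418609 + 122 = 418731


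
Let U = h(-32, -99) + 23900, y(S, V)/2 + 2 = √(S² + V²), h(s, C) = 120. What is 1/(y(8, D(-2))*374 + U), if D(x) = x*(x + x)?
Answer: 5631/108928516 - 374*√2/27232129 ≈ 3.2272e-5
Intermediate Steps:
D(x) = 2*x² (D(x) = x*(2*x) = 2*x²)
y(S, V) = -4 + 2*√(S² + V²)
U = 24020 (U = 120 + 23900 = 24020)
1/(y(8, D(-2))*374 + U) = 1/((-4 + 2*√(8² + (2*(-2)²)²))*374 + 24020) = 1/((-4 + 2*√(64 + (2*4)²))*374 + 24020) = 1/((-4 + 2*√(64 + 8²))*374 + 24020) = 1/((-4 + 2*√(64 + 64))*374 + 24020) = 1/((-4 + 2*√128)*374 + 24020) = 1/((-4 + 2*(8*√2))*374 + 24020) = 1/((-4 + 16*√2)*374 + 24020) = 1/((-1496 + 5984*√2) + 24020) = 1/(22524 + 5984*√2)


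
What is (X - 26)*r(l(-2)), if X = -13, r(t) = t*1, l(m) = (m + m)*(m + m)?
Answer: -624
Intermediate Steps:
l(m) = 4*m² (l(m) = (2*m)*(2*m) = 4*m²)
r(t) = t
(X - 26)*r(l(-2)) = (-13 - 26)*(4*(-2)²) = -156*4 = -39*16 = -624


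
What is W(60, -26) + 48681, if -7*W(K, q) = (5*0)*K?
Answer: 48681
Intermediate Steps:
W(K, q) = 0 (W(K, q) = -5*0*K/7 = -0*K = -⅐*0 = 0)
W(60, -26) + 48681 = 0 + 48681 = 48681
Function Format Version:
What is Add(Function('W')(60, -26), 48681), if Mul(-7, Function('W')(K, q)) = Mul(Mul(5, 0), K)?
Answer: 48681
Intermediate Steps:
Function('W')(K, q) = 0 (Function('W')(K, q) = Mul(Rational(-1, 7), Mul(Mul(5, 0), K)) = Mul(Rational(-1, 7), Mul(0, K)) = Mul(Rational(-1, 7), 0) = 0)
Add(Function('W')(60, -26), 48681) = Add(0, 48681) = 48681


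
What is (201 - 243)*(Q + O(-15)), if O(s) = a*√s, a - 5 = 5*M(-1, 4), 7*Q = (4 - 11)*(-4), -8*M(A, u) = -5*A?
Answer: -168 - 315*I*√15/4 ≈ -168.0 - 305.0*I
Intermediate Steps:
M(A, u) = 5*A/8 (M(A, u) = -(-5)*A/8 = 5*A/8)
Q = 4 (Q = ((4 - 11)*(-4))/7 = (-7*(-4))/7 = (⅐)*28 = 4)
a = 15/8 (a = 5 + 5*((5/8)*(-1)) = 5 + 5*(-5/8) = 5 - 25/8 = 15/8 ≈ 1.8750)
O(s) = 15*√s/8
(201 - 243)*(Q + O(-15)) = (201 - 243)*(4 + 15*√(-15)/8) = -42*(4 + 15*(I*√15)/8) = -42*(4 + 15*I*√15/8) = -168 - 315*I*√15/4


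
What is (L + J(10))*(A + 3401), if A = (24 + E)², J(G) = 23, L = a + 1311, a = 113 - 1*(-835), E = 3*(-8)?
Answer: 7761082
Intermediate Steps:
E = -24
a = 948 (a = 113 + 835 = 948)
L = 2259 (L = 948 + 1311 = 2259)
A = 0 (A = (24 - 24)² = 0² = 0)
(L + J(10))*(A + 3401) = (2259 + 23)*(0 + 3401) = 2282*3401 = 7761082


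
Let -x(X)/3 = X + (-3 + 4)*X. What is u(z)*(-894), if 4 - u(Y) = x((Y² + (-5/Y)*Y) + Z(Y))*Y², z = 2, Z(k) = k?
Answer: -25032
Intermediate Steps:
x(X) = -6*X (x(X) = -3*(X + (-3 + 4)*X) = -3*(X + 1*X) = -3*(X + X) = -6*X)
u(Y) = 4 - Y²*(30 - 6*Y - 6*Y²) (u(Y) = 4 - (-6*((Y² + (-5/Y)*Y) + Y))*Y² = 4 - (-6*((Y² - 5) + Y))*Y² = 4 - (-6*((-5 + Y²) + Y))*Y² = 4 - (-6*(-5 + Y + Y²))*Y² = 4 - (30 - 6*Y - 6*Y²)*Y² = 4 - Y²*(30 - 6*Y - 6*Y²))
u(z)*(-894) = (4 + 6*2²*(-5 + 2 + 2²))*(-894) = (4 + 6*4*(-5 + 2 + 4))*(-894) = (4 + 6*4*1)*(-894) = (4 + 24)*(-894) = 28*(-894) = -25032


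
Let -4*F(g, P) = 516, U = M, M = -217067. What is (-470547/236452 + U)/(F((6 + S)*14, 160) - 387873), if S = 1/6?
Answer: 51326396831/91743848904 ≈ 0.55945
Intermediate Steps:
S = ⅙ ≈ 0.16667
U = -217067
F(g, P) = -129 (F(g, P) = -¼*516 = -129)
(-470547/236452 + U)/(F((6 + S)*14, 160) - 387873) = (-470547/236452 - 217067)/(-129 - 387873) = (-470547*1/236452 - 217067)/(-388002) = (-470547/236452 - 217067)*(-1/388002) = -51326396831/236452*(-1/388002) = 51326396831/91743848904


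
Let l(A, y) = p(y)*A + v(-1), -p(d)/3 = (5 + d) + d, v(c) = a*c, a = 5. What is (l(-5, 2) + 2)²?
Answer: 17424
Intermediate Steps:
v(c) = 5*c
p(d) = -15 - 6*d (p(d) = -3*((5 + d) + d) = -3*(5 + 2*d) = -15 - 6*d)
l(A, y) = -5 + A*(-15 - 6*y) (l(A, y) = (-15 - 6*y)*A + 5*(-1) = A*(-15 - 6*y) - 5 = -5 + A*(-15 - 6*y))
(l(-5, 2) + 2)² = ((-5 - 3*(-5)*(5 + 2*2)) + 2)² = ((-5 - 3*(-5)*(5 + 4)) + 2)² = ((-5 - 3*(-5)*9) + 2)² = ((-5 + 135) + 2)² = (130 + 2)² = 132² = 17424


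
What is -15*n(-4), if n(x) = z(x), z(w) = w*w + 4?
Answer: -300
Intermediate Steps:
z(w) = 4 + w² (z(w) = w² + 4 = 4 + w²)
n(x) = 4 + x²
-15*n(-4) = -15*(4 + (-4)²) = -15*(4 + 16) = -15*20 = -300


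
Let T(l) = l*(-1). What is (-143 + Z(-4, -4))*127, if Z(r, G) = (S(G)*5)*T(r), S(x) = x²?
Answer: 22479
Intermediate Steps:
T(l) = -l
Z(r, G) = -5*r*G² (Z(r, G) = (G²*5)*(-r) = (5*G²)*(-r) = -5*r*G²)
(-143 + Z(-4, -4))*127 = (-143 - 5*(-4)*(-4)²)*127 = (-143 - 5*(-4)*16)*127 = (-143 + 320)*127 = 177*127 = 22479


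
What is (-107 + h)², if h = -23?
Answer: 16900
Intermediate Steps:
(-107 + h)² = (-107 - 23)² = (-130)² = 16900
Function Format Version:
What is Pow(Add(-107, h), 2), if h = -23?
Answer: 16900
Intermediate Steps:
Pow(Add(-107, h), 2) = Pow(Add(-107, -23), 2) = Pow(-130, 2) = 16900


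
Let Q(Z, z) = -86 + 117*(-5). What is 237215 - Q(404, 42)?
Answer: 237886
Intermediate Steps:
Q(Z, z) = -671 (Q(Z, z) = -86 - 585 = -671)
237215 - Q(404, 42) = 237215 - 1*(-671) = 237215 + 671 = 237886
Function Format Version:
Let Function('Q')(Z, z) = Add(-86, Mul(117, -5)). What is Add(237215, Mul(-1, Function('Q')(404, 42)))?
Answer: 237886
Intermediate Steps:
Function('Q')(Z, z) = -671 (Function('Q')(Z, z) = Add(-86, -585) = -671)
Add(237215, Mul(-1, Function('Q')(404, 42))) = Add(237215, Mul(-1, -671)) = Add(237215, 671) = 237886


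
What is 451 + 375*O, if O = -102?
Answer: -37799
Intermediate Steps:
451 + 375*O = 451 + 375*(-102) = 451 - 38250 = -37799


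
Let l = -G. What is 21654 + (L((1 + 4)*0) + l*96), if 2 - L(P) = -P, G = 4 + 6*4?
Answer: 18968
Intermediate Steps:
G = 28 (G = 4 + 24 = 28)
L(P) = 2 + P (L(P) = 2 - (-1)*P = 2 + P)
l = -28 (l = -1*28 = -28)
21654 + (L((1 + 4)*0) + l*96) = 21654 + ((2 + (1 + 4)*0) - 28*96) = 21654 + ((2 + 5*0) - 2688) = 21654 + ((2 + 0) - 2688) = 21654 + (2 - 2688) = 21654 - 2686 = 18968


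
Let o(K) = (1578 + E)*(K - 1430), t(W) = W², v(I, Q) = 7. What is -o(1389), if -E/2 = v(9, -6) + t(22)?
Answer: 24436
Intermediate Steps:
E = -982 (E = -2*(7 + 22²) = -2*(7 + 484) = -2*491 = -982)
o(K) = -852280 + 596*K (o(K) = (1578 - 982)*(K - 1430) = 596*(-1430 + K) = -852280 + 596*K)
-o(1389) = -(-852280 + 596*1389) = -(-852280 + 827844) = -1*(-24436) = 24436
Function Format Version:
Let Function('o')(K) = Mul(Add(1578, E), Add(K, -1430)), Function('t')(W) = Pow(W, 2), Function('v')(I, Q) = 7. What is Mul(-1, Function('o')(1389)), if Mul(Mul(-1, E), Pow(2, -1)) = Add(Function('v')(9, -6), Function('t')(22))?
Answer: 24436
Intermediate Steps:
E = -982 (E = Mul(-2, Add(7, Pow(22, 2))) = Mul(-2, Add(7, 484)) = Mul(-2, 491) = -982)
Function('o')(K) = Add(-852280, Mul(596, K)) (Function('o')(K) = Mul(Add(1578, -982), Add(K, -1430)) = Mul(596, Add(-1430, K)) = Add(-852280, Mul(596, K)))
Mul(-1, Function('o')(1389)) = Mul(-1, Add(-852280, Mul(596, 1389))) = Mul(-1, Add(-852280, 827844)) = Mul(-1, -24436) = 24436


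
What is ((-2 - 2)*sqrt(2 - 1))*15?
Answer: -60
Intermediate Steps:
((-2 - 2)*sqrt(2 - 1))*15 = -4*sqrt(1)*15 = -4*1*15 = -4*15 = -60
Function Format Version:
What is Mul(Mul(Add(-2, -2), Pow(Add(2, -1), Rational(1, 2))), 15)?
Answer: -60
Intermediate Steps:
Mul(Mul(Add(-2, -2), Pow(Add(2, -1), Rational(1, 2))), 15) = Mul(Mul(-4, Pow(1, Rational(1, 2))), 15) = Mul(Mul(-4, 1), 15) = Mul(-4, 15) = -60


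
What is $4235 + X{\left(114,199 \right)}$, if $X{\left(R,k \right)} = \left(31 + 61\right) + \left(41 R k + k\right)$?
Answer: $934652$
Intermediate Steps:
$X{\left(R,k \right)} = 92 + k + 41 R k$ ($X{\left(R,k \right)} = 92 + \left(41 R k + k\right) = 92 + \left(k + 41 R k\right) = 92 + k + 41 R k$)
$4235 + X{\left(114,199 \right)} = 4235 + \left(92 + 199 + 41 \cdot 114 \cdot 199\right) = 4235 + \left(92 + 199 + 930126\right) = 4235 + 930417 = 934652$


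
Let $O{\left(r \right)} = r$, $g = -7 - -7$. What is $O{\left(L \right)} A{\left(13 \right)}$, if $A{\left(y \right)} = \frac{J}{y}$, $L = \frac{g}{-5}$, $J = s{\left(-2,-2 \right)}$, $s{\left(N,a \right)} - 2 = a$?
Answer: $0$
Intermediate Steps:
$g = 0$ ($g = -7 + 7 = 0$)
$s{\left(N,a \right)} = 2 + a$
$J = 0$ ($J = 2 - 2 = 0$)
$L = 0$ ($L = \frac{0}{-5} = 0 \left(- \frac{1}{5}\right) = 0$)
$A{\left(y \right)} = 0$ ($A{\left(y \right)} = \frac{0}{y} = 0$)
$O{\left(L \right)} A{\left(13 \right)} = 0 \cdot 0 = 0$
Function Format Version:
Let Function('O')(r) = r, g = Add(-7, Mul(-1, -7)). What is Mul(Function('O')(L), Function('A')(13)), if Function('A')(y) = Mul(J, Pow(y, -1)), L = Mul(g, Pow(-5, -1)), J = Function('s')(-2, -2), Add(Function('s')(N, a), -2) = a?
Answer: 0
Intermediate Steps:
g = 0 (g = Add(-7, 7) = 0)
Function('s')(N, a) = Add(2, a)
J = 0 (J = Add(2, -2) = 0)
L = 0 (L = Mul(0, Pow(-5, -1)) = Mul(0, Rational(-1, 5)) = 0)
Function('A')(y) = 0 (Function('A')(y) = Mul(0, Pow(y, -1)) = 0)
Mul(Function('O')(L), Function('A')(13)) = Mul(0, 0) = 0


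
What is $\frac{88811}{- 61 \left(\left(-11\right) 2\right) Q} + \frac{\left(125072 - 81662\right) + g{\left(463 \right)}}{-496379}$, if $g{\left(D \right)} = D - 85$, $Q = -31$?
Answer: $- \frac{45905583745}{20650359158} \approx -2.223$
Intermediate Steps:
$g{\left(D \right)} = -85 + D$ ($g{\left(D \right)} = D - 85 = -85 + D$)
$\frac{88811}{- 61 \left(\left(-11\right) 2\right) Q} + \frac{\left(125072 - 81662\right) + g{\left(463 \right)}}{-496379} = \frac{88811}{- 61 \left(\left(-11\right) 2\right) \left(-31\right)} + \frac{\left(125072 - 81662\right) + \left(-85 + 463\right)}{-496379} = \frac{88811}{\left(-61\right) \left(-22\right) \left(-31\right)} + \left(43410 + 378\right) \left(- \frac{1}{496379}\right) = \frac{88811}{1342 \left(-31\right)} + 43788 \left(- \frac{1}{496379}\right) = \frac{88811}{-41602} - \frac{43788}{496379} = 88811 \left(- \frac{1}{41602}\right) - \frac{43788}{496379} = - \frac{88811}{41602} - \frac{43788}{496379} = - \frac{45905583745}{20650359158}$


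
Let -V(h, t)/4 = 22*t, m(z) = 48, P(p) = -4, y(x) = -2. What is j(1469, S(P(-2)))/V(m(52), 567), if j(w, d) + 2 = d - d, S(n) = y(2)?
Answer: 1/24948 ≈ 4.0083e-5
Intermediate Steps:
S(n) = -2
V(h, t) = -88*t
j(w, d) = -2 (j(w, d) = -2 + (d - d) = -2 + 0 = -2)
j(1469, S(P(-2)))/V(m(52), 567) = -2/((-88*567)) = -2/(-49896) = -2*(-1/49896) = 1/24948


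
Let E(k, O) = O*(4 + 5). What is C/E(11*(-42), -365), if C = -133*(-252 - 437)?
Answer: -91637/3285 ≈ -27.896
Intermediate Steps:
C = 91637 (C = -133*(-689) = 91637)
E(k, O) = 9*O (E(k, O) = O*9 = 9*O)
C/E(11*(-42), -365) = 91637/((9*(-365))) = 91637/(-3285) = 91637*(-1/3285) = -91637/3285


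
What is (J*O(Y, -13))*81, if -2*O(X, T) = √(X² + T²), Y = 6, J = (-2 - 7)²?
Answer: -6561*√205/2 ≈ -46970.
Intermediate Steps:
J = 81 (J = (-9)² = 81)
O(X, T) = -√(T² + X²)/2 (O(X, T) = -√(X² + T²)/2 = -√(T² + X²)/2)
(J*O(Y, -13))*81 = (81*(-√((-13)² + 6²)/2))*81 = (81*(-√(169 + 36)/2))*81 = (81*(-√205/2))*81 = -81*√205/2*81 = -6561*√205/2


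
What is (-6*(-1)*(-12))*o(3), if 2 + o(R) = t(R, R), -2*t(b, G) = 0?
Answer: 144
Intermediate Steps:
t(b, G) = 0 (t(b, G) = -1/2*0 = 0)
o(R) = -2 (o(R) = -2 + 0 = -2)
(-6*(-1)*(-12))*o(3) = (-6*(-1)*(-12))*(-2) = (6*(-12))*(-2) = -72*(-2) = 144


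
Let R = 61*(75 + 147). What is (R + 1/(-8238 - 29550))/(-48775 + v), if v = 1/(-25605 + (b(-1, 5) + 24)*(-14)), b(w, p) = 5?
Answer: -13310481446045/47941126444488 ≈ -0.27764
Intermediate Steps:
v = -1/26011 (v = 1/(-25605 + (5 + 24)*(-14)) = 1/(-25605 + 29*(-14)) = 1/(-25605 - 406) = 1/(-26011) = -1/26011 ≈ -3.8445e-5)
R = 13542 (R = 61*222 = 13542)
(R + 1/(-8238 - 29550))/(-48775 + v) = (13542 + 1/(-8238 - 29550))/(-48775 - 1/26011) = (13542 + 1/(-37788))/(-1268686526/26011) = (13542 - 1/37788)*(-26011/1268686526) = (511725095/37788)*(-26011/1268686526) = -13310481446045/47941126444488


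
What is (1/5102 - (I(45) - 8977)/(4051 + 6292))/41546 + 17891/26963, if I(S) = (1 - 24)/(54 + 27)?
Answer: 3177236235591084065/4788168512115019068 ≈ 0.66356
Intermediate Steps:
I(S) = -23/81
(1/5102 - (I(45) - 8977)/(4051 + 6292))/41546 + 17891/26963 = (1/5102 - (-23/81 - 8977)/(4051 + 6292))/41546 + 17891/26963 = (1/5102 - (-727160)/(81*10343))*(1/41546) + 17891*(1/26963) = (1/5102 - (-727160)/(81*10343))*(1/41546) + 17891/26963 = (1/5102 - 1*(-727160/837783))*(1/41546) + 17891/26963 = (1/5102 + 727160/837783)*(1/41546) + 17891/26963 = (3710808103/4274368866)*(1/41546) + 17891/26963 = 3710808103/177582928906836 + 17891/26963 = 3177236235591084065/4788168512115019068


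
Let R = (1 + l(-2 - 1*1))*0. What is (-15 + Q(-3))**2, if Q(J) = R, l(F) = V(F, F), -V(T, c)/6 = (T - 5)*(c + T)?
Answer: 225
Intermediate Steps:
V(T, c) = -6*(-5 + T)*(T + c) (V(T, c) = -6*(T - 5)*(c + T) = -6*(-5 + T)*(T + c))
l(F) = -12*F**2 + 60*F (l(F) = -6*F**2 + 30*F + 30*F - 6*F*F = -6*F**2 + 30*F + 30*F - 6*F**2 = -12*F**2 + 60*F)
R = 0 (R = (1 + 12*(-2 - 1*1)*(5 - (-2 - 1*1)))*0 = (1 + 12*(-2 - 1)*(5 - (-2 - 1)))*0 = (1 + 12*(-3)*(5 - 1*(-3)))*0 = (1 + 12*(-3)*(5 + 3))*0 = (1 + 12*(-3)*8)*0 = (1 - 288)*0 = -287*0 = 0)
Q(J) = 0
(-15 + Q(-3))**2 = (-15 + 0)**2 = (-15)**2 = 225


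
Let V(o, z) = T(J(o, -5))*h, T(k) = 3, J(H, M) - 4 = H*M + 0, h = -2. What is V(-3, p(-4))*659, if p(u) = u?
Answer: -3954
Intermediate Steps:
J(H, M) = 4 + H*M (J(H, M) = 4 + (H*M + 0) = 4 + H*M)
V(o, z) = -6 (V(o, z) = 3*(-2) = -6)
V(-3, p(-4))*659 = -6*659 = -3954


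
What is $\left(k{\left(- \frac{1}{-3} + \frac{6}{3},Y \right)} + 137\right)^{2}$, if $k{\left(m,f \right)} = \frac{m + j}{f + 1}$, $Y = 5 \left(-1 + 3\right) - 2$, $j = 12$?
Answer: $\frac{14002564}{729} \approx 19208.0$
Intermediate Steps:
$Y = 8$ ($Y = 5 \cdot 2 - 2 = 10 - 2 = 8$)
$k{\left(m,f \right)} = \frac{12 + m}{1 + f}$ ($k{\left(m,f \right)} = \frac{m + 12}{f + 1} = \frac{12 + m}{1 + f}$)
$\left(k{\left(- \frac{1}{-3} + \frac{6}{3},Y \right)} + 137\right)^{2} = \left(\frac{12 + \left(- \frac{1}{-3} + \frac{6}{3}\right)}{1 + 8} + 137\right)^{2} = \left(\frac{12 + \left(\left(-1\right) \left(- \frac{1}{3}\right) + 6 \cdot \frac{1}{3}\right)}{9} + 137\right)^{2} = \left(\frac{12 + \left(\frac{1}{3} + 2\right)}{9} + 137\right)^{2} = \left(\frac{12 + \frac{7}{3}}{9} + 137\right)^{2} = \left(\frac{1}{9} \cdot \frac{43}{3} + 137\right)^{2} = \left(\frac{43}{27} + 137\right)^{2} = \left(\frac{3742}{27}\right)^{2} = \frac{14002564}{729}$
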